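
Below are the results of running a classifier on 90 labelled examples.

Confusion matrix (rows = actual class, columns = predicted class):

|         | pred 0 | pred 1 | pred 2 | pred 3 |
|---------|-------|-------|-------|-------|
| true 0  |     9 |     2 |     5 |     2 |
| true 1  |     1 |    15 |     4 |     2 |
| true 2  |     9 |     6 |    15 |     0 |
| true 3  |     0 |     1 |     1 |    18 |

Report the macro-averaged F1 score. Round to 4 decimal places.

Per-class F1 score (2·TP/(2·TP+FP+FN)):
  0: TP=9, FP=1+9+0=10, FN=2+5+2=9 → 18/37 = 0.48649
  1: TP=15, FP=2+6+1=9, FN=1+4+2=7 → 30/46 = 0.65217
  2: TP=15, FP=5+4+1=10, FN=9+6+0=15 → 30/55 = 0.54545
  3: TP=18, FP=2+2+0=4, FN=0+1+1=2 → 36/42 = 0.85714
Macro-F1 score = mean = (0.48649 + 0.65217 + 0.54545 + 0.85714) / 4 = 0.6353

0.6353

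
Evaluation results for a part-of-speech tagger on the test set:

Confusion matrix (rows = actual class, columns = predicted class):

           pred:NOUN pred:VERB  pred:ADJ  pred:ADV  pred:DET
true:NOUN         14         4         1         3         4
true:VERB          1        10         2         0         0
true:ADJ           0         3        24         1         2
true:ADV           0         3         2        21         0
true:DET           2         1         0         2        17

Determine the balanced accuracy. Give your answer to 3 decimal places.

0.738

Balanced accuracy = mean of per-class recall.
  NOUN: recall = 14/26 = 0.5385
  VERB: recall = 10/13 = 0.7692
  ADJ: recall = 24/30 = 0.8000
  ADV: recall = 21/26 = 0.8077
  DET: recall = 17/22 = 0.7727
Mean = (0.5385 + 0.7692 + 0.8000 + 0.8077 + 0.7727) / 5 = 0.738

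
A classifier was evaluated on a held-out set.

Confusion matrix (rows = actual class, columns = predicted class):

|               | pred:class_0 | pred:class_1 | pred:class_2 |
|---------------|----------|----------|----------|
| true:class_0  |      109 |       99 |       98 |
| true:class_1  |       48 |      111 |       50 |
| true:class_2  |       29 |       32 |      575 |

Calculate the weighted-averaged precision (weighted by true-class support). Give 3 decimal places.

0.679

Per-class precision (TP/(TP+FP)):
  class_0: TP=109, FP=48+29=77 → 109/186 = 0.5860
  class_1: TP=111, FP=99+32=131 → 111/242 = 0.4587
  class_2: TP=575, FP=98+50=148 → 575/723 = 0.7953
Weighted-precision = Σ (supportᵢ/N)·precisionᵢ with N=1151: (306/1151)·0.5860 + (209/1151)·0.4587 + (636/1151)·0.7953 = 0.679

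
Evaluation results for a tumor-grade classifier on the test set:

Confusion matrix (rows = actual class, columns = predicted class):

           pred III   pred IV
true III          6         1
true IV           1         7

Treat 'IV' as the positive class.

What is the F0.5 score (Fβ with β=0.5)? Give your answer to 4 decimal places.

0.8750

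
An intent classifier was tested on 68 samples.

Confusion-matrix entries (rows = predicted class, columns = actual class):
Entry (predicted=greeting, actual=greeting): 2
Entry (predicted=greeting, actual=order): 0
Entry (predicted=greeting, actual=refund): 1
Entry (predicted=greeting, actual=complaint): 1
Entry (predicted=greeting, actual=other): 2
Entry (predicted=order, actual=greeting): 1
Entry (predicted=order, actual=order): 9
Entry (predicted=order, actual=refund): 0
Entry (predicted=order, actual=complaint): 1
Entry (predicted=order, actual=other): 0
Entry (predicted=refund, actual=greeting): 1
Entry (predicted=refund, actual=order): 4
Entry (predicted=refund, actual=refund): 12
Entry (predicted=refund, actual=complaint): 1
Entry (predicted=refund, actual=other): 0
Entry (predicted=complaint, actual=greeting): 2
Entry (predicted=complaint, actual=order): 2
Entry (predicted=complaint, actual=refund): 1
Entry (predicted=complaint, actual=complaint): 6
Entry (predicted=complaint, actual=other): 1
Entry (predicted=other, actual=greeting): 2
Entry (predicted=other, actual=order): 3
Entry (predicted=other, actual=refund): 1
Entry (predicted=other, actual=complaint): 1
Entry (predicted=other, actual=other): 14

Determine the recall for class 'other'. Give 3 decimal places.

0.824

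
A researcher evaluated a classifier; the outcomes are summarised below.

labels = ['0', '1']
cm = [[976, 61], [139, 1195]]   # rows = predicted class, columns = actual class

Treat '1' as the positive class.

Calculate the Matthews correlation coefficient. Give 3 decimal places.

MCC = (TP·TN − FP·FN) / √((TP+FP)(TP+FN)(TN+FP)(TN+FN))
Numerator = 1195·976 − 139·61 = 1157841
Denominator = √(1334·1256·1115·1037) = √1937309877520 = 1391872.7950
MCC = 1157841 / 1391872.7950 = 0.832

0.832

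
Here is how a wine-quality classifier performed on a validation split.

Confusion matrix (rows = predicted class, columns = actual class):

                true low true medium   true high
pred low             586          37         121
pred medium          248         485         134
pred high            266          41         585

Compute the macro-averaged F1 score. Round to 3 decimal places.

0.663

Per-class F1 score (2·TP/(2·TP+FP+FN)):
  low: TP=586, FP=37+121=158, FN=248+266=514 → 1172/1844 = 0.6356
  medium: TP=485, FP=248+134=382, FN=37+41=78 → 970/1430 = 0.6783
  high: TP=585, FP=266+41=307, FN=121+134=255 → 1170/1732 = 0.6755
Macro-F1 score = mean = (0.6356 + 0.6783 + 0.6755) / 3 = 0.663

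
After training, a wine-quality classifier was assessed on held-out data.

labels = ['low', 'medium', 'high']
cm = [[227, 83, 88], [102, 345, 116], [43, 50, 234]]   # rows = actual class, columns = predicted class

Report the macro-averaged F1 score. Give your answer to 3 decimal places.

Per-class F1 score (2·TP/(2·TP+FP+FN)):
  low: TP=227, FP=102+43=145, FN=83+88=171 → 454/770 = 0.5896
  medium: TP=345, FP=83+50=133, FN=102+116=218 → 690/1041 = 0.6628
  high: TP=234, FP=88+116=204, FN=43+50=93 → 468/765 = 0.6118
Macro-F1 score = mean = (0.5896 + 0.6628 + 0.6118) / 3 = 0.621

0.621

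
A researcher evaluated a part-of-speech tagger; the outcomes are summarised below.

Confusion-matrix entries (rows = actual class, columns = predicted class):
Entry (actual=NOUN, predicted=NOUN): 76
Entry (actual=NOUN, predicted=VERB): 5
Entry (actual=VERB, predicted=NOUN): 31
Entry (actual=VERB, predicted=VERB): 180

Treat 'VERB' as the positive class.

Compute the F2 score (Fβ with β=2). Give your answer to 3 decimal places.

0.875

Fβ = (1+β²)·TP / ((1+β²)·TP + β²·FN + FP), with β²=4
= 5·180 / (5·180 + 4·31 + 5) = 0.875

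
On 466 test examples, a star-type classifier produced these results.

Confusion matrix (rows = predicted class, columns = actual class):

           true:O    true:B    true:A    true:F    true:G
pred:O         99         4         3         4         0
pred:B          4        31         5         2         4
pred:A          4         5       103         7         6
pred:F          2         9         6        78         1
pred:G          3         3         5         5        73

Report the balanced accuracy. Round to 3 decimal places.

0.801

Balanced accuracy = mean of per-class recall.
  O: recall = 99/112 = 0.8839
  B: recall = 31/52 = 0.5962
  A: recall = 103/122 = 0.8443
  F: recall = 78/96 = 0.8125
  G: recall = 73/84 = 0.8690
Mean = (0.8839 + 0.5962 + 0.8443 + 0.8125 + 0.8690) / 5 = 0.801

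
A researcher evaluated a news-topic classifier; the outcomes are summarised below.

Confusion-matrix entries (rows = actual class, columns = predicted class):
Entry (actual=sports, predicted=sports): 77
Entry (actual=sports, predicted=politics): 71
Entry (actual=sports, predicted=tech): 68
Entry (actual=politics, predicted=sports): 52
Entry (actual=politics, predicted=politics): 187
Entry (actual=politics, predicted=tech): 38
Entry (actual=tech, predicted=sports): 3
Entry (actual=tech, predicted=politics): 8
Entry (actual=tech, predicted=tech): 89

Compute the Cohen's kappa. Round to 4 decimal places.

0.3811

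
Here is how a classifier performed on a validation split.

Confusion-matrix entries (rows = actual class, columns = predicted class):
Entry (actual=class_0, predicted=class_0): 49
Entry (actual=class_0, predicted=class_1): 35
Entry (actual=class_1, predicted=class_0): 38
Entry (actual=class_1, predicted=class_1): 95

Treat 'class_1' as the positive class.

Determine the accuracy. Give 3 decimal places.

Accuracy = (TP+TN)/N = (95+49)/217 = 0.664

0.664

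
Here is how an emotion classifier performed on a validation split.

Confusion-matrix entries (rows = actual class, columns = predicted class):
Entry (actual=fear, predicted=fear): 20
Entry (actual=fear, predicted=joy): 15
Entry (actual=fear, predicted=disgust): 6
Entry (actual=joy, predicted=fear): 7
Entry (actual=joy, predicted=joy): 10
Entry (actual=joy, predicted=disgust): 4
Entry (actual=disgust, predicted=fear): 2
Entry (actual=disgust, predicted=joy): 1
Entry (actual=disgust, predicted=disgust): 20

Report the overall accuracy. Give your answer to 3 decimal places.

Accuracy = trace / total = (20+10+20=50) / 85 = 50/85 = 0.588

0.588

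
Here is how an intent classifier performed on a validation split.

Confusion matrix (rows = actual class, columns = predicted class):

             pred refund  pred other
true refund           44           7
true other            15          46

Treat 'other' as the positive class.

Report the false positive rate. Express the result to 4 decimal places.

FPR = FP/(FP+TN) = 7/(7+44) = 0.1373

0.1373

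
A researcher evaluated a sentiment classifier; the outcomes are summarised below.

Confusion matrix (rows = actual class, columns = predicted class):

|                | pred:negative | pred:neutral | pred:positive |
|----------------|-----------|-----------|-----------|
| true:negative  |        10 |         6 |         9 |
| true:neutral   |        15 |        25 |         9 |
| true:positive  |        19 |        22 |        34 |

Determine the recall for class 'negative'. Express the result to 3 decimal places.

0.400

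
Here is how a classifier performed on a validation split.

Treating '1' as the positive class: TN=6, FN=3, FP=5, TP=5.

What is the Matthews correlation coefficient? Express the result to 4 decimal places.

0.1685

MCC = (TP·TN − FP·FN) / √((TP+FP)(TP+FN)(TN+FP)(TN+FN))
Numerator = 5·6 − 5·3 = 15
Denominator = √(10·8·11·9) = √7920 = 88.9944
MCC = 15 / 88.9944 = 0.1685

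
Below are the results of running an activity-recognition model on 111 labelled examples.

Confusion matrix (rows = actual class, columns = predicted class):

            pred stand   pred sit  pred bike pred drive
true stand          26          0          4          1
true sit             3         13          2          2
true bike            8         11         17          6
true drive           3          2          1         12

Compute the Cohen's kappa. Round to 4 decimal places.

0.4798

Observed agreement pₒ = trace/N = 68/111 = 0.61261
Expected agreement pₑ = Σ (rowᵢ·colᵢ)/N² = (31·40 + 20·26 + 42·24 + 18·21)/111² = 0.25534
κ = (pₒ − pₑ)/(1 − pₑ) = (0.61261 − 0.25534)/(1 − 0.25534) = 0.4798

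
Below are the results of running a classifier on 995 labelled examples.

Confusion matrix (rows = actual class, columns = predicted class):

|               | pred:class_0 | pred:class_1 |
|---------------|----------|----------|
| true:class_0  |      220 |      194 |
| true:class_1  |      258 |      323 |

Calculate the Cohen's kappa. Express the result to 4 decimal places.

0.0854

Observed agreement pₒ = trace/N = 543/995 = 0.54573
Expected agreement pₑ = Σ (rowᵢ·colᵢ)/N² = (414·478 + 581·517)/995² = 0.50329
κ = (pₒ − pₑ)/(1 − pₑ) = (0.54573 − 0.50329)/(1 − 0.50329) = 0.0854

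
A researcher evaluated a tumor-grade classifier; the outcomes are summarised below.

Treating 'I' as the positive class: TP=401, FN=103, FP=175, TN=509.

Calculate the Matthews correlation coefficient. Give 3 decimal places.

MCC = (TP·TN − FP·FN) / √((TP+FP)(TP+FN)(TN+FP)(TN+FN))
Numerator = 401·509 − 175·103 = 186084
Denominator = √(576·504·684·612) = √121523576832 = 348602.3190
MCC = 186084 / 348602.3190 = 0.534

0.534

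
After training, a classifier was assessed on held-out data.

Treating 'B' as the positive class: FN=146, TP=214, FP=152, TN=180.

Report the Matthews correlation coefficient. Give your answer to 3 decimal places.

MCC = (TP·TN − FP·FN) / √((TP+FP)(TP+FN)(TN+FP)(TN+FN))
Numerator = 214·180 − 152·146 = 16328
Denominator = √(366·360·332·326) = √14260648320 = 119417.9564
MCC = 16328 / 119417.9564 = 0.137

0.137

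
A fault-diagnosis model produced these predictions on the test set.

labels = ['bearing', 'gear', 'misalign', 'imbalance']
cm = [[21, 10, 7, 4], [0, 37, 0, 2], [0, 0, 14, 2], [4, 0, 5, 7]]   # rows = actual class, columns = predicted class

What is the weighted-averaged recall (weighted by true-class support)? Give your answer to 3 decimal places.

0.699

Per-class recall (TP/(TP+FN)):
  bearing: TP=21, FN=10+7+4=21 → 21/42 = 0.5000
  gear: TP=37, FN=0+0+2=2 → 37/39 = 0.9487
  misalign: TP=14, FN=0+0+2=2 → 14/16 = 0.8750
  imbalance: TP=7, FN=4+0+5=9 → 7/16 = 0.4375
Weighted-recall = Σ (supportᵢ/N)·recallᵢ with N=113: (42/113)·0.5000 + (39/113)·0.9487 + (16/113)·0.8750 + (16/113)·0.4375 = 0.699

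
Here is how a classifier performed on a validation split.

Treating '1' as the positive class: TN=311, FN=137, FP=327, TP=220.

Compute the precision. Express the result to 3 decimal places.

0.402

Precision = TP/(TP+FP) = 220/(220+327) = 220/547 = 0.402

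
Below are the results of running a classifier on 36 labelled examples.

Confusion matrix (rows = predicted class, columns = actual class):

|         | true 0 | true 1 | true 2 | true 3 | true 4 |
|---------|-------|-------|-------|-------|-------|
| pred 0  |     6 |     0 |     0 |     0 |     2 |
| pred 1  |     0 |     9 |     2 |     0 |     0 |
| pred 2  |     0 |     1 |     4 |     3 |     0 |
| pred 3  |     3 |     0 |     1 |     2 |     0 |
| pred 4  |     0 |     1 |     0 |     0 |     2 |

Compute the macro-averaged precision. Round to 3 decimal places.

Per-class precision (TP/(TP+FP)):
  0: TP=6, FP=0+0+0+2=2 → 6/8 = 0.7500
  1: TP=9, FP=0+2+0+0=2 → 9/11 = 0.8182
  2: TP=4, FP=0+1+3+0=4 → 4/8 = 0.5000
  3: TP=2, FP=3+0+1+0=4 → 2/6 = 0.3333
  4: TP=2, FP=0+1+0+0=1 → 2/3 = 0.6667
Macro-precision = mean = (0.7500 + 0.8182 + 0.5000 + 0.3333 + 0.6667) / 5 = 0.614

0.614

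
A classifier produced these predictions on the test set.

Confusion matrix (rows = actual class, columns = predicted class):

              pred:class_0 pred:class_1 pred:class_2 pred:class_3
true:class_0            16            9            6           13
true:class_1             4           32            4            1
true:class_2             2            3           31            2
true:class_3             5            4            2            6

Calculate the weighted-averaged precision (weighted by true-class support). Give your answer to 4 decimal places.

0.6103

Per-class precision (TP/(TP+FP)):
  class_0: TP=16, FP=4+2+5=11 → 16/27 = 0.59259
  class_1: TP=32, FP=9+3+4=16 → 32/48 = 0.66667
  class_2: TP=31, FP=6+4+2=12 → 31/43 = 0.72093
  class_3: TP=6, FP=13+1+2=16 → 6/22 = 0.27273
Weighted-precision = Σ (supportᵢ/N)·precisionᵢ with N=140: (44/140)·0.59259 + (41/140)·0.66667 + (38/140)·0.72093 + (17/140)·0.27273 = 0.6103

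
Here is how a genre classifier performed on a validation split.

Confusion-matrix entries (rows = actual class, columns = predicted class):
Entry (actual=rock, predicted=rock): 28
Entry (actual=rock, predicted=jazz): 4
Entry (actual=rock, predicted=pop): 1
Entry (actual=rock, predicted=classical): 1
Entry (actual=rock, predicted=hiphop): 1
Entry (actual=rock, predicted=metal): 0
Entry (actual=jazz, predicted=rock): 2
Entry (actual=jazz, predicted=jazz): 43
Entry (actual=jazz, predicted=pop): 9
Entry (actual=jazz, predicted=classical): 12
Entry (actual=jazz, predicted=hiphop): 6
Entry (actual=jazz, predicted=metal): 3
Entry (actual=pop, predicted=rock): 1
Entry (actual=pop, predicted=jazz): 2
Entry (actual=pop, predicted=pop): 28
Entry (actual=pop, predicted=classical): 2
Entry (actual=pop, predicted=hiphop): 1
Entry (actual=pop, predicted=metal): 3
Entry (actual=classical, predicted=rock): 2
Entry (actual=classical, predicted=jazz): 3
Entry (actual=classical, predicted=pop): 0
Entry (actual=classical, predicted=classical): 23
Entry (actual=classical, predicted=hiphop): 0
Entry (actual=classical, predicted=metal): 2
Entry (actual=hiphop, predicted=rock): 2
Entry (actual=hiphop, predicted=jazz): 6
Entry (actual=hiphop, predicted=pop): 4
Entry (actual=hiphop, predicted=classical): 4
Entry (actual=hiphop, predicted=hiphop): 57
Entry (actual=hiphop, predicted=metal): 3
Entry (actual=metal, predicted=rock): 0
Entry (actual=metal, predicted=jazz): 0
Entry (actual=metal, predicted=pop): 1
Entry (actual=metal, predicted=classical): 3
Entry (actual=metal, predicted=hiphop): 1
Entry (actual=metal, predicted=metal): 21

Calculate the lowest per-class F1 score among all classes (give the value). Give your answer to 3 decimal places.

Per-class F1 score (2·TP/(2·TP+FP+FN)):
  rock: TP=28, FP=2+1+2+2+0=7, FN=4+1+1+1+0=7 → 56/70 = 0.8000
  jazz: TP=43, FP=4+2+3+6+0=15, FN=2+9+12+6+3=32 → 86/133 = 0.6466
  pop: TP=28, FP=1+9+0+4+1=15, FN=1+2+2+1+3=9 → 56/80 = 0.7000
  classical: TP=23, FP=1+12+2+4+3=22, FN=2+3+0+0+2=7 → 46/75 = 0.6133
  hiphop: TP=57, FP=1+6+1+0+1=9, FN=2+6+4+4+3=19 → 114/142 = 0.8028
  metal: TP=21, FP=0+3+3+2+3=11, FN=0+0+1+3+1=5 → 42/58 = 0.7241
Lowest is class 'classical' with F1 score = 0.613.

0.613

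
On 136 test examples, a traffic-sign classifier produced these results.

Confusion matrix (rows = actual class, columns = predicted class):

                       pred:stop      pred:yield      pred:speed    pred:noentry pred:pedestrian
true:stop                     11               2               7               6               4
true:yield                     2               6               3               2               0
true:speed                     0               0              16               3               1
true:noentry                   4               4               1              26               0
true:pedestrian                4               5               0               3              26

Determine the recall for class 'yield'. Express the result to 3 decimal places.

One-vs-rest for 'yield': TP = diagonal; FP = other classes predicted 'yield'; FN = 'yield' predicted as other.
recall = TP/(TP+FN).
yield: TP=6, FN=2+3+2+0=7 → 6/13 = 0.4615

0.462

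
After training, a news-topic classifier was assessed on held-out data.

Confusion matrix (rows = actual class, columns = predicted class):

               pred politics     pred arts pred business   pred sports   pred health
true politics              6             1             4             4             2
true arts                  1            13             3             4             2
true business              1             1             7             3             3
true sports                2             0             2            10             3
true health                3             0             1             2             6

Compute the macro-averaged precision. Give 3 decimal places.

0.510

Per-class precision (TP/(TP+FP)):
  politics: TP=6, FP=1+1+2+3=7 → 6/13 = 0.4615
  arts: TP=13, FP=1+1+0+0=2 → 13/15 = 0.8667
  business: TP=7, FP=4+3+2+1=10 → 7/17 = 0.4118
  sports: TP=10, FP=4+4+3+2=13 → 10/23 = 0.4348
  health: TP=6, FP=2+2+3+3=10 → 6/16 = 0.3750
Macro-precision = mean = (0.4615 + 0.8667 + 0.4118 + 0.4348 + 0.3750) / 5 = 0.510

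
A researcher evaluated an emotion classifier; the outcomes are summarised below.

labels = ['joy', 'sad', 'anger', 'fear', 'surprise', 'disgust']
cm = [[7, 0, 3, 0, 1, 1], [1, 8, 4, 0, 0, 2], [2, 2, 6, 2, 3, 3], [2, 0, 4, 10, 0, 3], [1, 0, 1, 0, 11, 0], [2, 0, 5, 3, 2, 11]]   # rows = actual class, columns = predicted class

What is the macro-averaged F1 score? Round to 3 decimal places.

0.547

Per-class F1 score (2·TP/(2·TP+FP+FN)):
  joy: TP=7, FP=1+2+2+1+2=8, FN=0+3+0+1+1=5 → 14/27 = 0.5185
  sad: TP=8, FP=0+2+0+0+0=2, FN=1+4+0+0+2=7 → 16/25 = 0.6400
  anger: TP=6, FP=3+4+4+1+5=17, FN=2+2+2+3+3=12 → 12/41 = 0.2927
  fear: TP=10, FP=0+0+2+0+3=5, FN=2+0+4+0+3=9 → 20/34 = 0.5882
  surprise: TP=11, FP=1+0+3+0+2=6, FN=1+0+1+0+0=2 → 22/30 = 0.7333
  disgust: TP=11, FP=1+2+3+3+0=9, FN=2+0+5+3+2=12 → 22/43 = 0.5116
Macro-F1 score = mean = (0.5185 + 0.6400 + 0.2927 + 0.5882 + 0.7333 + 0.5116) / 6 = 0.547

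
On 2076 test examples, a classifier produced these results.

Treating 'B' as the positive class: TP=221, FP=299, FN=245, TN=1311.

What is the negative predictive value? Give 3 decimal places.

0.843

NPV = TN/(TN+FN) = 1311/(1311+245) = 0.843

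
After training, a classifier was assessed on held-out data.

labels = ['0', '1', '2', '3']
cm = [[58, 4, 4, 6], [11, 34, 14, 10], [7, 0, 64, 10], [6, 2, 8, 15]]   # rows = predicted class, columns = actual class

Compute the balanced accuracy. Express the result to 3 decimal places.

0.659

Balanced accuracy = mean of per-class recall.
  0: recall = 58/82 = 0.7073
  1: recall = 34/40 = 0.8500
  2: recall = 64/90 = 0.7111
  3: recall = 15/41 = 0.3659
Mean = (0.7073 + 0.8500 + 0.7111 + 0.3659) / 4 = 0.659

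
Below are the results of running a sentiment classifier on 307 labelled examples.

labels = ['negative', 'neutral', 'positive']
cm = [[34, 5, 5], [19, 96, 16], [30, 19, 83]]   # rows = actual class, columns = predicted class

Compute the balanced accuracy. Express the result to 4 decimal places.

Balanced accuracy = mean of per-class recall.
  negative: recall = 34/44 = 0.77273
  neutral: recall = 96/131 = 0.73282
  positive: recall = 83/132 = 0.62879
Mean = (0.77273 + 0.73282 + 0.62879) / 3 = 0.7114

0.7114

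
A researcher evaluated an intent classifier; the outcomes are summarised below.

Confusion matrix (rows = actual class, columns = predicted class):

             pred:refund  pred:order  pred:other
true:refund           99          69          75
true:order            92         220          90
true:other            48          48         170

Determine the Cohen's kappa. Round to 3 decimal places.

0.298

Observed agreement pₒ = trace/N = 489/911 = 0.5368
Expected agreement pₑ = Σ (rowᵢ·colᵢ)/N² = (243·239 + 402·337 + 266·335)/911² = 0.3406
κ = (pₒ − pₑ)/(1 − pₑ) = (0.5368 − 0.3406)/(1 − 0.3406) = 0.298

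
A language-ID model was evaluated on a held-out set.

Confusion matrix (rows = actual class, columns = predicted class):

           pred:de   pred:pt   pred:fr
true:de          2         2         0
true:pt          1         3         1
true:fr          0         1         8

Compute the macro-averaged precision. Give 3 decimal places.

0.685

Per-class precision (TP/(TP+FP)):
  de: TP=2, FP=1+0=1 → 2/3 = 0.6667
  pt: TP=3, FP=2+1=3 → 3/6 = 0.5000
  fr: TP=8, FP=0+1=1 → 8/9 = 0.8889
Macro-precision = mean = (0.6667 + 0.5000 + 0.8889) / 3 = 0.685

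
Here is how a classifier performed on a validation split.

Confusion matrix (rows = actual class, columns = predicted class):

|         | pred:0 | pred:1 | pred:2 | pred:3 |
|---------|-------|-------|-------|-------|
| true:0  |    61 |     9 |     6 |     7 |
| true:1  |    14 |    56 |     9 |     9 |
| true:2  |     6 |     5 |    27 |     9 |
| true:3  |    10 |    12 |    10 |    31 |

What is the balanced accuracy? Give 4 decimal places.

0.6095

Balanced accuracy = mean of per-class recall.
  0: recall = 61/83 = 0.73494
  1: recall = 56/88 = 0.63636
  2: recall = 27/47 = 0.57447
  3: recall = 31/63 = 0.49206
Mean = (0.73494 + 0.63636 + 0.57447 + 0.49206) / 4 = 0.6095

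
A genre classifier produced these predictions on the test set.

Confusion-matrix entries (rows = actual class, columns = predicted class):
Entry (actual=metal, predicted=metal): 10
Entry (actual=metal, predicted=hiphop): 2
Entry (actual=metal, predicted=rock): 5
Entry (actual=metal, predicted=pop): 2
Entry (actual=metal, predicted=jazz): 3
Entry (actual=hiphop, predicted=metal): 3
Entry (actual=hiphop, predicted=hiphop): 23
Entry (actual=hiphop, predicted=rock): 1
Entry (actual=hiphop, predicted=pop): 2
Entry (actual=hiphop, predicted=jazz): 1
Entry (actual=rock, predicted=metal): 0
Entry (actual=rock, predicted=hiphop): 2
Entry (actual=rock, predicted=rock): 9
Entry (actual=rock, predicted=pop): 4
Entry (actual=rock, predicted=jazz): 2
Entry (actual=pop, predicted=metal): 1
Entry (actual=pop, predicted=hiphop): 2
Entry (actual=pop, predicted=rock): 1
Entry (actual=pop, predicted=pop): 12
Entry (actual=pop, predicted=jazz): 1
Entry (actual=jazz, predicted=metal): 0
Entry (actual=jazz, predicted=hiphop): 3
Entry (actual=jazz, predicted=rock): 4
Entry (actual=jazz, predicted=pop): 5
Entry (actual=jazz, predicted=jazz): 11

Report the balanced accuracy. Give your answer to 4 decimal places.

Balanced accuracy = mean of per-class recall.
  metal: recall = 10/22 = 0.45455
  hiphop: recall = 23/30 = 0.76667
  rock: recall = 9/17 = 0.52941
  pop: recall = 12/17 = 0.70588
  jazz: recall = 11/23 = 0.47826
Mean = (0.45455 + 0.76667 + 0.52941 + 0.70588 + 0.47826) / 5 = 0.5870

0.5870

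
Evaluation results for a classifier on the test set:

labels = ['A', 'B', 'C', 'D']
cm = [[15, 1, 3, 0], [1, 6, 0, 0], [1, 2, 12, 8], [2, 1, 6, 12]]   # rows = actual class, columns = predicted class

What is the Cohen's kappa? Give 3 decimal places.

0.509

Observed agreement pₒ = trace/N = 45/70 = 0.6429
Expected agreement pₑ = Σ (rowᵢ·colᵢ)/N² = (19·19 + 7·10 + 23·21 + 21·20)/70² = 0.2722
κ = (pₒ − pₑ)/(1 − pₑ) = (0.6429 − 0.2722)/(1 − 0.2722) = 0.509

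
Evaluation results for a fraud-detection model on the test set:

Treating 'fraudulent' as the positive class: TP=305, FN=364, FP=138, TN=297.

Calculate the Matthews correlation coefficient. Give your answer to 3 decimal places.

MCC = (TP·TN − FP·FN) / √((TP+FP)(TP+FN)(TN+FP)(TN+FN))
Numerator = 305·297 − 138·364 = 40353
Denominator = √(443·669·435·661) = √85215885345 = 291917.6003
MCC = 40353 / 291917.6003 = 0.138

0.138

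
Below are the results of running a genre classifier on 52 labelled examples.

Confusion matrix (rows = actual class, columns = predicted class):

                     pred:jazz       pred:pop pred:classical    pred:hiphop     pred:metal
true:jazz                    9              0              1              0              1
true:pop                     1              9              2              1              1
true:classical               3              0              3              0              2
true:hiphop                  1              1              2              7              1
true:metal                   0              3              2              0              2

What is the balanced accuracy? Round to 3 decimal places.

Balanced accuracy = mean of per-class recall.
  jazz: recall = 9/11 = 0.8182
  pop: recall = 9/14 = 0.6429
  classical: recall = 3/8 = 0.3750
  hiphop: recall = 7/12 = 0.5833
  metal: recall = 2/7 = 0.2857
Mean = (0.8182 + 0.6429 + 0.3750 + 0.5833 + 0.2857) / 5 = 0.541

0.541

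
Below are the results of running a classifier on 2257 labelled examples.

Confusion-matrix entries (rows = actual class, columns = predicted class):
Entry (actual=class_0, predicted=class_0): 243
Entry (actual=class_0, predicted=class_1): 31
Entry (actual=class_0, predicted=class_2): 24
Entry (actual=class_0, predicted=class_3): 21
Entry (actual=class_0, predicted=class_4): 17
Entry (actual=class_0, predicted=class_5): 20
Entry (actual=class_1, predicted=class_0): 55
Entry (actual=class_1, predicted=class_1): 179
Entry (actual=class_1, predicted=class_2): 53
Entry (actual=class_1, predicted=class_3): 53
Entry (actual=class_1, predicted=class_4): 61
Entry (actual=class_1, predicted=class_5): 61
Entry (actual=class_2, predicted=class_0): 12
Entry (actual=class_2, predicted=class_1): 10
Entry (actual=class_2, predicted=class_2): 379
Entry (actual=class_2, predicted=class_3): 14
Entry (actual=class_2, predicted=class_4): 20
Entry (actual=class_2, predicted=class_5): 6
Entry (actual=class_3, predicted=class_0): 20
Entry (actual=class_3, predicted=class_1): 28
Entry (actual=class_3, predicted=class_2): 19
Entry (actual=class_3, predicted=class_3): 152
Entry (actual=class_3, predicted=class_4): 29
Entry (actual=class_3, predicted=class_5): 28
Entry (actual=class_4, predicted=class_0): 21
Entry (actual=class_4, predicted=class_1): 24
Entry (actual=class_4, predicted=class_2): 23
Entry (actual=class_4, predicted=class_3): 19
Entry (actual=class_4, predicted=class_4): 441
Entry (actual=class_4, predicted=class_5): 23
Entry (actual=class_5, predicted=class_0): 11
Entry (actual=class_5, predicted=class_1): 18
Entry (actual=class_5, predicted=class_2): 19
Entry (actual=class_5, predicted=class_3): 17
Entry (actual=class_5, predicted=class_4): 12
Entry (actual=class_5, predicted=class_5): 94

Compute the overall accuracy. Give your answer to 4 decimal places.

Accuracy = trace / total = (243+179+379+152+441+94=1488) / 2257 = 1488/2257 = 0.6593

0.6593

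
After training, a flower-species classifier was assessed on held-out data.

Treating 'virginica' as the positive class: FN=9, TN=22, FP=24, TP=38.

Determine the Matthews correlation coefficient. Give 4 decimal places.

0.3041

MCC = (TP·TN − FP·FN) / √((TP+FP)(TP+FN)(TN+FP)(TN+FN))
Numerator = 38·22 − 24·9 = 620
Denominator = √(62·47·46·31) = √4155364 = 2038.4710
MCC = 620 / 2038.4710 = 0.3041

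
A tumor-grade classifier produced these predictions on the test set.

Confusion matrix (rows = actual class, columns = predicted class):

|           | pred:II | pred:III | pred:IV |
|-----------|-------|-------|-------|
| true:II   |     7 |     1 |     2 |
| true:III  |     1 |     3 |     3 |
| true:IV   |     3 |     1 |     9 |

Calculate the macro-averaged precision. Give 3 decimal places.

0.626

Per-class precision (TP/(TP+FP)):
  II: TP=7, FP=1+3=4 → 7/11 = 0.6364
  III: TP=3, FP=1+1=2 → 3/5 = 0.6000
  IV: TP=9, FP=2+3=5 → 9/14 = 0.6429
Macro-precision = mean = (0.6364 + 0.6000 + 0.6429) / 3 = 0.626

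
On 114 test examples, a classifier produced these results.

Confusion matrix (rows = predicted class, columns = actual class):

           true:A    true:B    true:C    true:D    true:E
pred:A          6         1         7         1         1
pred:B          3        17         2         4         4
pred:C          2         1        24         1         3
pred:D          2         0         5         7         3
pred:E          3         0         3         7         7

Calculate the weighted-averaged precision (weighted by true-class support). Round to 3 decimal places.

0.553

Per-class precision (TP/(TP+FP)):
  A: TP=6, FP=1+7+1+1=10 → 6/16 = 0.3750
  B: TP=17, FP=3+2+4+4=13 → 17/30 = 0.5667
  C: TP=24, FP=2+1+1+3=7 → 24/31 = 0.7742
  D: TP=7, FP=2+0+5+3=10 → 7/17 = 0.4118
  E: TP=7, FP=3+0+3+7=13 → 7/20 = 0.3500
Weighted-precision = Σ (supportᵢ/N)·precisionᵢ with N=114: (16/114)·0.3750 + (19/114)·0.5667 + (41/114)·0.7742 + (20/114)·0.4118 + (18/114)·0.3500 = 0.553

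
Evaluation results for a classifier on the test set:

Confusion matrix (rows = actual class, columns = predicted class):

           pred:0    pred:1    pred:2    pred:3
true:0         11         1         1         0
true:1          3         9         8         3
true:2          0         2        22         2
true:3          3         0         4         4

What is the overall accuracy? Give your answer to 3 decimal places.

0.630

Accuracy = trace / total = (11+9+22+4=46) / 73 = 46/73 = 0.630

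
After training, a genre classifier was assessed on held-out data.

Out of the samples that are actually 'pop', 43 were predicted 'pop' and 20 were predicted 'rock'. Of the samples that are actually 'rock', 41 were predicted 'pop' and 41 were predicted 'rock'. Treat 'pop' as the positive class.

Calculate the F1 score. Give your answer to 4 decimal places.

0.5850

Precision = TP/(TP+FP) = 43/84 = 0.5119
Recall = TP/(TP+FN) = 43/63 = 0.6825
F1 = 2·TP/(2·TP+FP+FN) = 86/147 = 0.5850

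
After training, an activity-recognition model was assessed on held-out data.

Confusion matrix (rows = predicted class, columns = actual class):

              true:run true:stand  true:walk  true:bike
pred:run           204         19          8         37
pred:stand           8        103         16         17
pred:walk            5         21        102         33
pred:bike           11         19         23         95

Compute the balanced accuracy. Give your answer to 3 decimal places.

0.684

Balanced accuracy = mean of per-class recall.
  run: recall = 204/228 = 0.8947
  stand: recall = 103/162 = 0.6358
  walk: recall = 102/149 = 0.6846
  bike: recall = 95/182 = 0.5220
Mean = (0.8947 + 0.6358 + 0.6846 + 0.5220) / 4 = 0.684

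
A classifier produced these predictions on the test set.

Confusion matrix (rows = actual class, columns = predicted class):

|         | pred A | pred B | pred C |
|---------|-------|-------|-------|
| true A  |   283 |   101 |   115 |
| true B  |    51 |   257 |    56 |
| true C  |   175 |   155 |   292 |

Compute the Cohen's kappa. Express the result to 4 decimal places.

Observed agreement pₒ = trace/N = 832/1485 = 0.56027
Expected agreement pₑ = Σ (rowᵢ·colᵢ)/N² = (499·509 + 364·513 + 622·463)/1485² = 0.33045
κ = (pₒ − pₑ)/(1 − pₑ) = (0.56027 − 0.33045)/(1 − 0.33045) = 0.3432

0.3432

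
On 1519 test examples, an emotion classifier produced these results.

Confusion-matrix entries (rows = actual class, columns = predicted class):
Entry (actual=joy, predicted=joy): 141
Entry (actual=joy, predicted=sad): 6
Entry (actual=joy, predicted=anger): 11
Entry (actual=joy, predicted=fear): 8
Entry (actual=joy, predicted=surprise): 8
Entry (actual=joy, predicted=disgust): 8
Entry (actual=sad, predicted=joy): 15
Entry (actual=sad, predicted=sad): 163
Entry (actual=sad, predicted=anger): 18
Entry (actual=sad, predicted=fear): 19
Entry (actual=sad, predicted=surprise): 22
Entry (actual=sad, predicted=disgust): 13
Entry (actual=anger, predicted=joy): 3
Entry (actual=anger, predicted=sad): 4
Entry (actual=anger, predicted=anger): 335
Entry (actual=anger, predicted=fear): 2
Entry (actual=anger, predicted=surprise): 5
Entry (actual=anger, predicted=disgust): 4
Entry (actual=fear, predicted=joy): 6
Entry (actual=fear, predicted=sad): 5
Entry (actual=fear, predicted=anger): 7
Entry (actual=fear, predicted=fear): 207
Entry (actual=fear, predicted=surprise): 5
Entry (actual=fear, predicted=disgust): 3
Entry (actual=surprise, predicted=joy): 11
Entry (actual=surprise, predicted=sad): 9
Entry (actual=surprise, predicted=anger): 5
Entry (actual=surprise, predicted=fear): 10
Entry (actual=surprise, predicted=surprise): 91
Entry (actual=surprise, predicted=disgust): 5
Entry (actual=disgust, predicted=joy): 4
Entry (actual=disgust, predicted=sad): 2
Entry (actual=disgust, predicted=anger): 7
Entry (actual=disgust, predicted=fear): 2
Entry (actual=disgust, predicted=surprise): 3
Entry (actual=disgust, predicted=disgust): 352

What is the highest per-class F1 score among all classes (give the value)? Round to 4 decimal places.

0.9325

Per-class F1 score (2·TP/(2·TP+FP+FN)):
  joy: TP=141, FP=15+3+6+11+4=39, FN=6+11+8+8+8=41 → 282/362 = 0.77901
  sad: TP=163, FP=6+4+5+9+2=26, FN=15+18+19+22+13=87 → 326/439 = 0.74260
  anger: TP=335, FP=11+18+7+5+7=48, FN=3+4+2+5+4=18 → 670/736 = 0.91033
  fear: TP=207, FP=8+19+2+10+2=41, FN=6+5+7+5+3=26 → 414/481 = 0.86071
  surprise: TP=91, FP=8+22+5+5+3=43, FN=11+9+5+10+5=40 → 182/265 = 0.68679
  disgust: TP=352, FP=8+13+4+3+5=33, FN=4+2+7+2+3=18 → 704/755 = 0.93245
Highest is class 'disgust' with F1 score = 0.9325.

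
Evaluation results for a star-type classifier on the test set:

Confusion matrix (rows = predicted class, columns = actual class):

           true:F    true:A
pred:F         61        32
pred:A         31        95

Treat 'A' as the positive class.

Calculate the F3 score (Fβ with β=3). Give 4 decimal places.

Fβ = (1+β²)·TP / ((1+β²)·TP + β²·FN + FP), with β²=9
= 10·95 / (10·95 + 9·32 + 31) = 0.7486

0.7486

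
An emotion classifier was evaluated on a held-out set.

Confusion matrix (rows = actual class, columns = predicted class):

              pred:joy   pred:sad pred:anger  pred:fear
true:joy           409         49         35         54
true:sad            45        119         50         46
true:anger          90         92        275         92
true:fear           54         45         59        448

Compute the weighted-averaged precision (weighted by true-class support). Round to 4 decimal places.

0.6422

Per-class precision (TP/(TP+FP)):
  joy: TP=409, FP=45+90+54=189 → 409/598 = 0.68395
  sad: TP=119, FP=49+92+45=186 → 119/305 = 0.39016
  anger: TP=275, FP=35+50+59=144 → 275/419 = 0.65632
  fear: TP=448, FP=54+46+92=192 → 448/640 = 0.70000
Weighted-precision = Σ (supportᵢ/N)·precisionᵢ with N=1962: (547/1962)·0.68395 + (260/1962)·0.39016 + (549/1962)·0.65632 + (606/1962)·0.70000 = 0.6422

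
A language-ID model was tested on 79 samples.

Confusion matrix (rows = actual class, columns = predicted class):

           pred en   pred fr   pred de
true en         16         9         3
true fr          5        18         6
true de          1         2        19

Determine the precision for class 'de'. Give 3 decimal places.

0.679

One-vs-rest for 'de': TP = diagonal; FP = other classes predicted 'de'; FN = 'de' predicted as other.
precision = TP/(TP+FP).
de: TP=19, FP=3+6=9 → 19/28 = 0.6786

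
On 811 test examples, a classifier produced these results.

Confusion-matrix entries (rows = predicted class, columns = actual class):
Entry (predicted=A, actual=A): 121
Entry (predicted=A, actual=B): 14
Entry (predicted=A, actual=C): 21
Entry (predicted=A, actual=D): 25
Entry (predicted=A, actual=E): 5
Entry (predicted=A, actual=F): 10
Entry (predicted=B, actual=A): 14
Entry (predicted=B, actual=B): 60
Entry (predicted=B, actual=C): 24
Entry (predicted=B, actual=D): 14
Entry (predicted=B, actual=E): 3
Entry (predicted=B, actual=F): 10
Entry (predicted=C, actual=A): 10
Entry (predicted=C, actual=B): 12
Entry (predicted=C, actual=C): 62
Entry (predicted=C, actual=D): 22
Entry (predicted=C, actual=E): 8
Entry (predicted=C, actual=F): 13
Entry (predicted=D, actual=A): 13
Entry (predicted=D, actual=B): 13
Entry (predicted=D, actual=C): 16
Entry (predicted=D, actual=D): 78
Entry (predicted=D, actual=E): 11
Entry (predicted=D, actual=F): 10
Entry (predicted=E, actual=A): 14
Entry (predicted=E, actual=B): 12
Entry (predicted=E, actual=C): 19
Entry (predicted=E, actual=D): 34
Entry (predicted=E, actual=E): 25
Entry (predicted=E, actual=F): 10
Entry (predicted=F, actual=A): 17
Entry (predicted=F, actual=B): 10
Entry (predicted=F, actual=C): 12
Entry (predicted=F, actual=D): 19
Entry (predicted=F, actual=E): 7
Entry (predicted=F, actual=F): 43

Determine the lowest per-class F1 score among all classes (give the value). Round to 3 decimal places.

Per-class F1 score (2·TP/(2·TP+FP+FN)):
  A: TP=121, FP=14+21+25+5+10=75, FN=14+10+13+14+17=68 → 242/385 = 0.6286
  B: TP=60, FP=14+24+14+3+10=65, FN=14+12+13+12+10=61 → 120/246 = 0.4878
  C: TP=62, FP=10+12+22+8+13=65, FN=21+24+16+19+12=92 → 124/281 = 0.4413
  D: TP=78, FP=13+13+16+11+10=63, FN=25+14+22+34+19=114 → 156/333 = 0.4685
  E: TP=25, FP=14+12+19+34+10=89, FN=5+3+8+11+7=34 → 50/173 = 0.2890
  F: TP=43, FP=17+10+12+19+7=65, FN=10+10+13+10+10=53 → 86/204 = 0.4216
Lowest is class 'E' with F1 score = 0.289.

0.289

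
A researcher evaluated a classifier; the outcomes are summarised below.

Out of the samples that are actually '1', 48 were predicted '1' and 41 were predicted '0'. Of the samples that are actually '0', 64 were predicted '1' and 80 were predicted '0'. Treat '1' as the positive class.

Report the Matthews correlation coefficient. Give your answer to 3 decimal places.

MCC = (TP·TN − FP·FN) / √((TP+FP)(TP+FN)(TN+FP)(TN+FN))
Numerator = 48·80 − 64·41 = 1216
Denominator = √(112·89·144·121) = √173682432 = 13178.8631
MCC = 1216 / 13178.8631 = 0.092

0.092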